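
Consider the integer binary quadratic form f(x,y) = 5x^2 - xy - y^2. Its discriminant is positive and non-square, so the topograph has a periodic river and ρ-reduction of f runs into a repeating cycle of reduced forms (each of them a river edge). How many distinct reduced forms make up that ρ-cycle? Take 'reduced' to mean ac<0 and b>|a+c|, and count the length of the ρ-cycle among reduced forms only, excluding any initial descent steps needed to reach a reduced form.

D = 21, ⌊√D⌋ = 4
descent: ρ → (-1,3,3)  [lands on river]
river: ρ → (3,3,-1)
ρ-cycle length = 2 (tail of 1 descent step not counted)

2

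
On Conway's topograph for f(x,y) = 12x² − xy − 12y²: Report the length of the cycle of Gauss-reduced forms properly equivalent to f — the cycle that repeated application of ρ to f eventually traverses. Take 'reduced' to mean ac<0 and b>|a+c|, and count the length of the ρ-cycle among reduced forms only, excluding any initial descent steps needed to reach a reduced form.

D = 577, ⌊√D⌋ = 24
descent: ρ → (-12,1,12)  [lands on river]
river: ρ → (12,23,-1)
river: ρ → (-1,23,12)
river: ρ → (12,1,-12)
river: ρ → (-12,23,1)
river: ρ → (1,23,-12)
ρ-cycle length = 6 (tail of 1 descent step not counted)

6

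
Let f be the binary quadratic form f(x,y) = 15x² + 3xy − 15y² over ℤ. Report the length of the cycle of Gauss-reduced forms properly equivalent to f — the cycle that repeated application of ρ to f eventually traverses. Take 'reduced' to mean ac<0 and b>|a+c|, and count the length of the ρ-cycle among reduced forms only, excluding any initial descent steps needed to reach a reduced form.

D = 909, ⌊√D⌋ = 30
river: ρ → (-15,27,3)
river: ρ → (3,27,-15)
river: ρ → (-15,3,15)
river: ρ → (15,27,-3)
river: ρ → (-3,27,15)
river: ρ → (15,3,-15)
ρ-cycle length = 6 (tail of 0 descent steps not counted)

6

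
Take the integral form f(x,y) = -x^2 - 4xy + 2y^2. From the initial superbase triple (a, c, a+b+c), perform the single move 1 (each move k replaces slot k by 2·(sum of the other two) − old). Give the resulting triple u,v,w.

start (-1,2,-3) = (f(1,0),f(0,1),f(1,1))
replace slot 1: 2·(2+(-3)) − (-1) = -1 → (-1,2,-3)

-1,2,-3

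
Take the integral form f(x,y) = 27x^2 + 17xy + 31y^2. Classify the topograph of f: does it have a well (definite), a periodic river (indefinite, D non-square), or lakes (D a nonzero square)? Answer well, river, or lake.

D = b²−4ac = 17² − 4·27·31 = -3059
D < 0 ⇒ definite ⇒ every region one sign ⇒ single well

well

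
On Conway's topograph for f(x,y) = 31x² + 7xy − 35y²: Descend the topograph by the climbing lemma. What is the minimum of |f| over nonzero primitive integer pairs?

river: ρ → (-35,63,3)
river: ρ → (3,63,-35)
river: ρ → (-35,7,31)
river: ρ → (31,55,-11)
river: ρ → (-11,55,31)
river: ρ → (31,7,-35)
closes: descent 0, river 6
min |a| on river = 3

3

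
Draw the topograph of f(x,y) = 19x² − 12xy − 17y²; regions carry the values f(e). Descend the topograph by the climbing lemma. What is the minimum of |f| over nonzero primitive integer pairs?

descent: ρ → (-17,12,19)  [lands on river]
river: ρ → (19,26,-10)
river: ρ → (-10,34,7)
river: ρ → (7,36,-5)
river: ρ → (-5,34,14)
river: ρ → (14,22,-17)
closes: descent 1, river 6
min |a| on river = 5

5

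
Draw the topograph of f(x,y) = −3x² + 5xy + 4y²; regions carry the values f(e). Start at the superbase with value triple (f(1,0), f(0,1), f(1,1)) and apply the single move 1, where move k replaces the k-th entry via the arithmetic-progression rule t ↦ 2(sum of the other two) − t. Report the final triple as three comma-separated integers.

start (-3,4,6) = (f(1,0),f(0,1),f(1,1))
replace slot 1: 2·(4+6) − (-3) = 23 → (23,4,6)

23,4,6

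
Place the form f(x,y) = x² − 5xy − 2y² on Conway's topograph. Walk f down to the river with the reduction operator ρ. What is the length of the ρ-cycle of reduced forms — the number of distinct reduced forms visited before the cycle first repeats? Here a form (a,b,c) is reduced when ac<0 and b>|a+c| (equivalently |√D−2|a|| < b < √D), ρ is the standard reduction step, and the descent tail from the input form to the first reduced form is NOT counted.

D = 33, ⌊√D⌋ = 5
descent: ρ → (-2,5,1)  [lands on river]
river: ρ → (1,5,-2)
river: ρ → (-2,3,3)
river: ρ → (3,3,-2)
ρ-cycle length = 4 (tail of 1 descent step not counted)

4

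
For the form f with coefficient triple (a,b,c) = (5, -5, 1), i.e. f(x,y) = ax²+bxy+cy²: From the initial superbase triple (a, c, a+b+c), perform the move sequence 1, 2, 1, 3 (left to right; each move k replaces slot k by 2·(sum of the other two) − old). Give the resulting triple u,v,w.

start (5,1,1) = (f(1,0),f(0,1),f(1,1))
replace slot 1: 2·(1+1) − 5 = -1 → (-1,1,1)
replace slot 2: 2·((-1)+1) − 1 = -1 → (-1,-1,1)
replace slot 1: 2·((-1)+1) − (-1) = 1 → (1,-1,1)
replace slot 3: 2·(1+(-1)) − 1 = -1 → (1,-1,-1)

1,-1,-1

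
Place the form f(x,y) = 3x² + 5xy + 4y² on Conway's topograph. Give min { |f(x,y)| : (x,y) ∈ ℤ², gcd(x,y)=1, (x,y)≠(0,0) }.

translate: b→-1 (≡5 mod 6), so (3,5,4)→(3,-1,2)
flip: (3,-1,2)→(2,1,3)
reduced (well bottom): (2,1,3) with a≤c, −a<b≤a
well minimum = a = 2

2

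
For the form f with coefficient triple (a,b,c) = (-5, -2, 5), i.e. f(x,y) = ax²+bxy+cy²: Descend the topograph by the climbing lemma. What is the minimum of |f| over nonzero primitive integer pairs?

descent: ρ → (5,2,-5)  [lands on river]
river: ρ → (-5,8,2)
river: ρ → (2,8,-5)
river: ρ → (-5,2,5)
river: ρ → (5,8,-2)
river: ρ → (-2,8,5)
closes: descent 1, river 6
min |a| on river = 2

2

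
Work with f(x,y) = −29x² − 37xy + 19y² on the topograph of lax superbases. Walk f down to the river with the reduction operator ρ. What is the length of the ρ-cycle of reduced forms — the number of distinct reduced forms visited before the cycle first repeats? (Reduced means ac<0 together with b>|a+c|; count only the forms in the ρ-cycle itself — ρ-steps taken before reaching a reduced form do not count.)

D = 3573, ⌊√D⌋ = 59
descent: ρ → (19,37,-29)  [lands on river]
river: ρ → (-29,21,27)
river: ρ → (27,33,-23)
river: ρ → (-23,59,1)
river: ρ → (1,59,-23)
river: ρ → (-23,33,27)
river: ρ → (27,21,-29)
river: ρ → (-29,37,19)
river: ρ → (19,39,-27)
river: ρ → (-27,15,31)
river: ρ → (31,47,-11)
river: ρ → (-11,41,43)
river: ρ → (43,45,-9)
river: ρ → (-9,45,43)
river: ρ → (43,41,-11)
river: ρ → (-11,47,31)
river: ρ → (31,15,-27)
river: ρ → (-27,39,19)
ρ-cycle length = 18 (tail of 1 descent step not counted)

18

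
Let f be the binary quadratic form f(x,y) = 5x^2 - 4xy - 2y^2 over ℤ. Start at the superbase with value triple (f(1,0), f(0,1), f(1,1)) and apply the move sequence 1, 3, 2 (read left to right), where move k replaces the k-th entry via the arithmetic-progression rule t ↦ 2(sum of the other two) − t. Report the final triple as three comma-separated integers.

start (5,-2,-1) = (f(1,0),f(0,1),f(1,1))
replace slot 1: 2·((-2)+(-1)) − 5 = -11 → (-11,-2,-1)
replace slot 3: 2·((-11)+(-2)) − (-1) = -25 → (-11,-2,-25)
replace slot 2: 2·((-11)+(-25)) − (-2) = -70 → (-11,-70,-25)

-11,-70,-25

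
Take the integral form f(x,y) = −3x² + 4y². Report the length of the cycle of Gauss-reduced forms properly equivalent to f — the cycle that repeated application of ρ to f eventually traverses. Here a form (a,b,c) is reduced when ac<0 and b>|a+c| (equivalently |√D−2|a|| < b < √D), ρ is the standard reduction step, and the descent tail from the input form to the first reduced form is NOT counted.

D = 48, ⌊√D⌋ = 6
descent: ρ → (4,0,-3)
descent: ρ → (-3,6,1)  [lands on river]
river: ρ → (1,6,-3)
ρ-cycle length = 2 (tail of 2 descent steps not counted)

2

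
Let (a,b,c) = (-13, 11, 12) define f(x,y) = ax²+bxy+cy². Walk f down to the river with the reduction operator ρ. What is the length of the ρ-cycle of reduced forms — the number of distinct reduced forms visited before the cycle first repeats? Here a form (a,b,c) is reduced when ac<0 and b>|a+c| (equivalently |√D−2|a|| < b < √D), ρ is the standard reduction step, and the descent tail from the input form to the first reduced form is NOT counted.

D = 745, ⌊√D⌋ = 27
river: ρ → (12,13,-12)
river: ρ → (-12,11,13)
river: ρ → (13,15,-10)
river: ρ → (-10,25,3)
river: ρ → (3,23,-18)
river: ρ → (-18,13,8)
river: ρ → (8,19,-12)
river: ρ → (-12,5,15)
river: ρ → (15,25,-2)
river: ρ → (-2,27,2)
river: ρ → (2,25,-15)
river: ρ → (-15,5,12)
river: ρ → (12,19,-8)
river: ρ → (-8,13,18)
river: ρ → (18,23,-3)
river: ρ → (-3,25,10)
river: ρ → (10,15,-13)
river: ρ → (-13,11,12)
ρ-cycle length = 18 (tail of 0 descent steps not counted)

18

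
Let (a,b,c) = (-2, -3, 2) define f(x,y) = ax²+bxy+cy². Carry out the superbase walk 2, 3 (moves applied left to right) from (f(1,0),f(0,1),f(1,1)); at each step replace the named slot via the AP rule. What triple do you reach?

start (-2,2,-3) = (f(1,0),f(0,1),f(1,1))
replace slot 2: 2·((-2)+(-3)) − 2 = -12 → (-2,-12,-3)
replace slot 3: 2·((-2)+(-12)) − (-3) = -25 → (-2,-12,-25)

-2,-12,-25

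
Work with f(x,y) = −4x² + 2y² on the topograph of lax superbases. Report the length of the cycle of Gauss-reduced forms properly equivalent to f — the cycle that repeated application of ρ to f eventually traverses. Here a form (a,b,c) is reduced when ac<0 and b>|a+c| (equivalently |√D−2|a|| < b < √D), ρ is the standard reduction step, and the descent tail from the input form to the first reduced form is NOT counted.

D = 32, ⌊√D⌋ = 5
descent: ρ → (2,4,-2)  [lands on river]
river: ρ → (-2,4,2)
ρ-cycle length = 2 (tail of 1 descent step not counted)

2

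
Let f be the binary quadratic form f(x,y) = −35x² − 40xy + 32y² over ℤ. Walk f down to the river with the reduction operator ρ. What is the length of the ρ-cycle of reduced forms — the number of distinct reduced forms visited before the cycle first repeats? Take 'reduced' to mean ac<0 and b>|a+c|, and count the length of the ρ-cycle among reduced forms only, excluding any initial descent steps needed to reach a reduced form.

D = 6080, ⌊√D⌋ = 77
descent: ρ → (32,40,-35)  [lands on river]
river: ρ → (-35,30,37)
river: ρ → (37,44,-28)
river: ρ → (-28,68,13)
river: ρ → (13,62,-43)
river: ρ → (-43,24,32)
ρ-cycle length = 6 (tail of 1 descent step not counted)

6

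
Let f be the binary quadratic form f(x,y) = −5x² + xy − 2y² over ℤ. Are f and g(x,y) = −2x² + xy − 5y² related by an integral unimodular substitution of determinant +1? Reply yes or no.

D₁ = -39, D₂ = -39
f is negative-definite; reduce −f:
−f: flip: (5,-1,2)→(2,1,5)
−f: reduced (well bottom): (2,1,5) with a≤c, −a<b≤a
flip sign back: reduced form of f is (-2,-1,-5)
g is negative-definite; reduce −g:
−g: reduced (well bottom): (2,-1,5) with a≤c, −a<b≤a
flip sign back: reduced form of g is (-2,1,-5)
reduced forms (-2, -1, -5) vs (-2, 1, -5) ⇒ inequivalent

no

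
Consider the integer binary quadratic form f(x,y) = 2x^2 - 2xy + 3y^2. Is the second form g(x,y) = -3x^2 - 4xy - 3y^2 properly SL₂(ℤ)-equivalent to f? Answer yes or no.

D₁ = -20, D₂ = -20
f: translate: b→2 (≡-2 mod 4), so (2,-2,3)→(2,2,3)
f: reduced (well bottom): (2,2,3) with a≤c, −a<b≤a
g is negative-definite; reduce −g:
−g: translate: b→-2 (≡4 mod 6), so (3,4,3)→(3,-2,2)
−g: flip: (3,-2,2)→(2,2,3)
−g: reduced (well bottom): (2,2,3) with a≤c, −a<b≤a
flip sign back: reduced form of g is (-2,-2,-3)
reduced forms (2, 2, 3) vs (-2, -2, -3) ⇒ inequivalent

no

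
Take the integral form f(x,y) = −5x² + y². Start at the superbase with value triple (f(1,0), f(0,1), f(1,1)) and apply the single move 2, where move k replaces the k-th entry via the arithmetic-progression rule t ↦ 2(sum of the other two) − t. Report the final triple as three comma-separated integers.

start (-5,1,-4) = (f(1,0),f(0,1),f(1,1))
replace slot 2: 2·((-5)+(-4)) − 1 = -19 → (-5,-19,-4)

-5,-19,-4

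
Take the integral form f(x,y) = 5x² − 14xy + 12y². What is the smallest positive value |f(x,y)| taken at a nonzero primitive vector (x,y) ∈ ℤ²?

translate: b→-4 (≡-14 mod 10), so (5,-14,12)→(5,-4,3)
flip: (5,-4,3)→(3,4,5)
translate: b→-2 (≡4 mod 6), so (3,4,5)→(3,-2,4)
reduced (well bottom): (3,-2,4) with a≤c, −a<b≤a
well minimum = a = 3

3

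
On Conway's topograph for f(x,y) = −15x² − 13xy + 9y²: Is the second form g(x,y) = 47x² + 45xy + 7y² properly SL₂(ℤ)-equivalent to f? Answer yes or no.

D₁ = 709, D₂ = 709
river cycle of f (length 34): (9, 13, -15), (-15, 17, 7), (7, 25, -3), (-3, 23, 15), (15, 7, -11), (-11, 15, 11), (11, 7, -15), (-15, 23, 3), (3, 25, -7), (-7, 17, 15), … (24 more)
river cycle of g (length 34): (7, 25, -3), (-3, 23, 15), (15, 7, -11), (-11, 15, 11), (11, 7, -15), (-15, 23, 3), (3, 25, -7), (-7, 17, 15), (15, 13, -9), (-9, 23, 5), … (24 more)
cycles coincide ⇒ equivalent

yes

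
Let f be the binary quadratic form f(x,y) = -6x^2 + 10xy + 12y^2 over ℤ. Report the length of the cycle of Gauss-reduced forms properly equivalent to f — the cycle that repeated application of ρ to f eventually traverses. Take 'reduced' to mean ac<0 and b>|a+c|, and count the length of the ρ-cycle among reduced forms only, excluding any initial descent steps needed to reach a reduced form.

D = 388, ⌊√D⌋ = 19
river: ρ → (12,14,-4)
river: ρ → (-4,18,4)
river: ρ → (4,14,-12)
river: ρ → (-12,10,6)
river: ρ → (6,14,-8)
river: ρ → (-8,18,2)
river: ρ → (2,18,-8)
river: ρ → (-8,14,6)
river: ρ → (6,10,-12)
river: ρ → (-12,14,4)
river: ρ → (4,18,-4)
river: ρ → (-4,14,12)
river: ρ → (12,10,-6)
river: ρ → (-6,14,8)
river: ρ → (8,18,-2)
river: ρ → (-2,18,8)
river: ρ → (8,14,-6)
river: ρ → (-6,10,12)
ρ-cycle length = 18 (tail of 0 descent steps not counted)

18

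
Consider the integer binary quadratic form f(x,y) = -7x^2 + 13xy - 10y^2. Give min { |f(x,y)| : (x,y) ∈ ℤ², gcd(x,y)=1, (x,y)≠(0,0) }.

translate: b→1 (≡-13 mod 14), so (7,-13,10)→(7,1,4)
flip: (7,1,4)→(4,-1,7)
reduced (well bottom): (4,-1,7) with a≤c, −a<b≤a
well minimum |f| = |-4| = 4 (negative-definite)

4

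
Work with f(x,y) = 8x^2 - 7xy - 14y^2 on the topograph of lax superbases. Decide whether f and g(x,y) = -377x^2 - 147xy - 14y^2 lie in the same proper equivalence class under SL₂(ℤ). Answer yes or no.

D₁ = 497, D₂ = 497
river cycle of f (length 14): (-14, 7, 8), (8, 9, -13), (-13, 17, 4), (4, 15, -17), (-17, 19, 2), (2, 21, -7), (-7, 21, 2), (2, 19, -17), (-17, 15, 4), (4, 17, -13), … (4 more)
river cycle of g (length 14): (-14, 7, 8), (8, 9, -13), (-13, 17, 4), (4, 15, -17), (-17, 19, 2), (2, 21, -7), (-7, 21, 2), (2, 19, -17), (-17, 15, 4), (4, 17, -13), … (4 more)
cycles coincide ⇒ equivalent

yes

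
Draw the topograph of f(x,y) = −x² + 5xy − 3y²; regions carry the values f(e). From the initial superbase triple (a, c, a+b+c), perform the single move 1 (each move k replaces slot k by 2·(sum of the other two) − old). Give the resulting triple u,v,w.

start (-1,-3,1) = (f(1,0),f(0,1),f(1,1))
replace slot 1: 2·((-3)+1) − (-1) = -3 → (-3,-3,1)

-3,-3,1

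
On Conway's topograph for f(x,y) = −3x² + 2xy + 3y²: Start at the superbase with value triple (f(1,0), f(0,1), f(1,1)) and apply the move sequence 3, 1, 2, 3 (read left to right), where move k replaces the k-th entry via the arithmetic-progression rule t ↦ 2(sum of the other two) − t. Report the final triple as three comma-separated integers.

start (-3,3,2) = (f(1,0),f(0,1),f(1,1))
replace slot 3: 2·((-3)+3) − 2 = -2 → (-3,3,-2)
replace slot 1: 2·(3+(-2)) − (-3) = 5 → (5,3,-2)
replace slot 2: 2·(5+(-2)) − 3 = 3 → (5,3,-2)
replace slot 3: 2·(5+3) − (-2) = 18 → (5,3,18)

5,3,18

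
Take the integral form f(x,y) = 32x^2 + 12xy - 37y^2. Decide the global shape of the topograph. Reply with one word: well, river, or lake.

D = b²−4ac = 12² − 4·32·(-37) = 4880
D > 0 non-square ⇒ indefinite ⇒ periodic river

river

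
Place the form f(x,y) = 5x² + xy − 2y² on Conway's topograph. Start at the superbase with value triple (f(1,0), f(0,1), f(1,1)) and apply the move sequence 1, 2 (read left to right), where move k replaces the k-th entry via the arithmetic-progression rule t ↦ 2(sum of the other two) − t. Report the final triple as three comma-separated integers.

start (5,-2,4) = (f(1,0),f(0,1),f(1,1))
replace slot 1: 2·((-2)+4) − 5 = -1 → (-1,-2,4)
replace slot 2: 2·((-1)+4) − (-2) = 8 → (-1,8,4)

-1,8,4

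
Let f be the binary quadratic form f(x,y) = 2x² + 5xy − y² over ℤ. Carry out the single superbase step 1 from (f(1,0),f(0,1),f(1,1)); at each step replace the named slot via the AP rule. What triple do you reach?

start (2,-1,6) = (f(1,0),f(0,1),f(1,1))
replace slot 1: 2·((-1)+6) − 2 = 8 → (8,-1,6)

8,-1,6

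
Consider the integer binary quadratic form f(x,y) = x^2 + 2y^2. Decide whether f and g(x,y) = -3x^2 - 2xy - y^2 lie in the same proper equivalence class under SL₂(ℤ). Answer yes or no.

D₁ = -8, D₂ = -8
f: reduced (well bottom): (1,0,2) with a≤c, −a<b≤a
g is negative-definite; reduce −g:
−g: flip: (3,2,1)→(1,-2,3)
−g: translate: b→0 (≡-2 mod 2), so (1,-2,3)→(1,0,2)
−g: reduced (well bottom): (1,0,2) with a≤c, −a<b≤a
flip sign back: reduced form of g is (-1,0,-2)
reduced forms (1, 0, 2) vs (-1, 0, -2) ⇒ inequivalent

no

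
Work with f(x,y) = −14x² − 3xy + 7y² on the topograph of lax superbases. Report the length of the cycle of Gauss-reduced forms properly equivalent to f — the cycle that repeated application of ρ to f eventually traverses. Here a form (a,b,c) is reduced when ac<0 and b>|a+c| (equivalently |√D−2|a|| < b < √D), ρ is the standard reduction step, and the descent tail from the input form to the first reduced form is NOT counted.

D = 401, ⌊√D⌋ = 20
descent: ρ → (7,17,-4)  [lands on river]
river: ρ → (-4,15,11)
river: ρ → (11,7,-8)
river: ρ → (-8,9,10)
river: ρ → (10,11,-7)
river: ρ → (-7,17,4)
river: ρ → (4,15,-11)
river: ρ → (-11,7,8)
river: ρ → (8,9,-10)
river: ρ → (-10,11,7)
ρ-cycle length = 10 (tail of 1 descent step not counted)

10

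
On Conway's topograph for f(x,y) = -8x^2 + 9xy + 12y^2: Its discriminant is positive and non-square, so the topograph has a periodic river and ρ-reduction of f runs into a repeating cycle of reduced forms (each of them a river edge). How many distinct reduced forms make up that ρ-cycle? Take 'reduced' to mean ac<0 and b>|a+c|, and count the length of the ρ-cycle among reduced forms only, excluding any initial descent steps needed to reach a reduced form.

D = 465, ⌊√D⌋ = 21
river: ρ → (12,15,-5)
river: ρ → (-5,15,12)
river: ρ → (12,9,-8)
river: ρ → (-8,7,13)
river: ρ → (13,19,-2)
river: ρ → (-2,21,3)
river: ρ → (3,21,-2)
river: ρ → (-2,19,13)
river: ρ → (13,7,-8)
river: ρ → (-8,9,12)
ρ-cycle length = 10 (tail of 0 descent steps not counted)

10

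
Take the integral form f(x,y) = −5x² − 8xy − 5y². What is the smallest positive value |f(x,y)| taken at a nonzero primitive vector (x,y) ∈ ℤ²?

translate: b→-2 (≡8 mod 10), so (5,8,5)→(5,-2,2)
flip: (5,-2,2)→(2,2,5)
reduced (well bottom): (2,2,5) with a≤c, −a<b≤a
well minimum |f| = |-2| = 2 (negative-definite)

2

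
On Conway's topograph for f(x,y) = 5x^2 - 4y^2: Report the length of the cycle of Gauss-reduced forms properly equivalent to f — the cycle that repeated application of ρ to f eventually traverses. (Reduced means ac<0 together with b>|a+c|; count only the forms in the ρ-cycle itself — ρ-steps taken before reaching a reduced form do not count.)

D = 80, ⌊√D⌋ = 8
descent: ρ → (-4,8,1)  [lands on river]
river: ρ → (1,8,-4)
ρ-cycle length = 2 (tail of 1 descent step not counted)

2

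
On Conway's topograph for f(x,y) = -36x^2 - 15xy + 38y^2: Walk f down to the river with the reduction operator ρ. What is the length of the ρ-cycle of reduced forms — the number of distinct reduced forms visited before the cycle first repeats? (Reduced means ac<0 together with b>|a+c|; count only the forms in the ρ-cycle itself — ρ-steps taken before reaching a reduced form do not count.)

D = 5697, ⌊√D⌋ = 75
descent: ρ → (38,15,-36)  [lands on river]
river: ρ → (-36,57,17)
river: ρ → (17,45,-54)
river: ρ → (-54,63,8)
river: ρ → (8,65,-46)
river: ρ → (-46,27,27)
river: ρ → (27,27,-46)
river: ρ → (-46,65,8)
river: ρ → (8,63,-54)
river: ρ → (-54,45,17)
river: ρ → (17,57,-36)
river: ρ → (-36,15,38)
river: ρ → (38,61,-13)
river: ρ → (-13,69,18)
river: ρ → (18,75,-1)
river: ρ → (-1,75,18)
river: ρ → (18,69,-13)
river: ρ → (-13,61,38)
ρ-cycle length = 18 (tail of 1 descent step not counted)

18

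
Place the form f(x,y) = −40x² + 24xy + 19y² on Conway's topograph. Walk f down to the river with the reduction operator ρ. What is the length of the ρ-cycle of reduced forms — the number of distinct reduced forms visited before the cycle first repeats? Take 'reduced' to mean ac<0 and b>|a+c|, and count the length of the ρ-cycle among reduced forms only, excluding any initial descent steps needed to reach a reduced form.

D = 3616, ⌊√D⌋ = 60
river: ρ → (19,52,-12)
river: ρ → (-12,44,35)
river: ρ → (35,26,-21)
river: ρ → (-21,58,3)
river: ρ → (3,56,-40)
river: ρ → (-40,24,19)
ρ-cycle length = 6 (tail of 0 descent steps not counted)

6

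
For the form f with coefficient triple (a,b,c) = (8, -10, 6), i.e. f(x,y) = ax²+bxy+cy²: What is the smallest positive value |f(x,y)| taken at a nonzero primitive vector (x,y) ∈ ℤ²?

translate: b→6 (≡-10 mod 16), so (8,-10,6)→(8,6,4)
flip: (8,6,4)→(4,-6,8)
translate: b→2 (≡-6 mod 8), so (4,-6,8)→(4,2,6)
reduced (well bottom): (4,2,6) with a≤c, −a<b≤a
well minimum = a = 4

4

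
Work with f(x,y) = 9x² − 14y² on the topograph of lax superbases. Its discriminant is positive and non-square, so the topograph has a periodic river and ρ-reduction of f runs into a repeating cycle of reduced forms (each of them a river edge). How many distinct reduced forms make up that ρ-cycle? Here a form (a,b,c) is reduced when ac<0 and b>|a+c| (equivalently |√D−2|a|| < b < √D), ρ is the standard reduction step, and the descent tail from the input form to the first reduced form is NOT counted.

D = 504, ⌊√D⌋ = 22
descent: ρ → (-14,0,9)
descent: ρ → (9,18,-5)  [lands on river]
river: ρ → (-5,22,1)
river: ρ → (1,22,-5)
river: ρ → (-5,18,9)
ρ-cycle length = 4 (tail of 2 descent steps not counted)

4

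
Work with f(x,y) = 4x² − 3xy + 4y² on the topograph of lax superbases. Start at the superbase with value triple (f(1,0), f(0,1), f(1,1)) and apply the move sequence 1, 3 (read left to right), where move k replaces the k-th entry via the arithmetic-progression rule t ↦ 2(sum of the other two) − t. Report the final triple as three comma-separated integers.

start (4,4,5) = (f(1,0),f(0,1),f(1,1))
replace slot 1: 2·(4+5) − 4 = 14 → (14,4,5)
replace slot 3: 2·(14+4) − 5 = 31 → (14,4,31)

14,4,31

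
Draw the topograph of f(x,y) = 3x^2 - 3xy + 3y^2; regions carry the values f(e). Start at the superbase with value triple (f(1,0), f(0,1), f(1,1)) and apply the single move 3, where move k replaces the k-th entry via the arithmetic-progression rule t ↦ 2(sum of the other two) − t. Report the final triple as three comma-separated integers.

start (3,3,3) = (f(1,0),f(0,1),f(1,1))
replace slot 3: 2·(3+3) − 3 = 9 → (3,3,9)

3,3,9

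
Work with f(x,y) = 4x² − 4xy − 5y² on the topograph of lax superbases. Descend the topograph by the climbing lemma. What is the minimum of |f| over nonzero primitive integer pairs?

descent: ρ → (-5,4,4)  [lands on river]
river: ρ → (4,4,-5)
river: ρ → (-5,6,3)
river: ρ → (3,6,-5)
closes: descent 1, river 4
min |a| on river = 3

3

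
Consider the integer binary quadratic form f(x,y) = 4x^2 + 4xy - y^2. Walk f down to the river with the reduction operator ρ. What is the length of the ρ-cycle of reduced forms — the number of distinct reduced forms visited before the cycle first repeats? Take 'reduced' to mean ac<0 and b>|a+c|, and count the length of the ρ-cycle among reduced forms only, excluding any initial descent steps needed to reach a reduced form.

D = 32, ⌊√D⌋ = 5
river: ρ → (-1,4,4)
river: ρ → (4,4,-1)
ρ-cycle length = 2 (tail of 0 descent steps not counted)

2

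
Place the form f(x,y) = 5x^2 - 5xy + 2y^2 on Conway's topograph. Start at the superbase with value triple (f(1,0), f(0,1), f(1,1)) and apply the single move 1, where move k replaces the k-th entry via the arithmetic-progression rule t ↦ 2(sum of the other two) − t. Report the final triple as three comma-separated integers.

start (5,2,2) = (f(1,0),f(0,1),f(1,1))
replace slot 1: 2·(2+2) − 5 = 3 → (3,2,2)

3,2,2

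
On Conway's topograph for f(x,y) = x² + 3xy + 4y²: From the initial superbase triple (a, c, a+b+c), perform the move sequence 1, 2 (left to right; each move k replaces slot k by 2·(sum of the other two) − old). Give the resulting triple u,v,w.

start (1,4,8) = (f(1,0),f(0,1),f(1,1))
replace slot 1: 2·(4+8) − 1 = 23 → (23,4,8)
replace slot 2: 2·(23+8) − 4 = 58 → (23,58,8)

23,58,8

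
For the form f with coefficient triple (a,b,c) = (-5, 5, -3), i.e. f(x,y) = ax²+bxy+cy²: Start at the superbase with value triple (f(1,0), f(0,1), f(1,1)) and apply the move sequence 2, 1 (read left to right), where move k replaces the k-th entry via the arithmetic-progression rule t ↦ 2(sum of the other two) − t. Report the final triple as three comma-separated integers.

start (-5,-3,-3) = (f(1,0),f(0,1),f(1,1))
replace slot 2: 2·((-5)+(-3)) − (-3) = -13 → (-5,-13,-3)
replace slot 1: 2·((-13)+(-3)) − (-5) = -27 → (-27,-13,-3)

-27,-13,-3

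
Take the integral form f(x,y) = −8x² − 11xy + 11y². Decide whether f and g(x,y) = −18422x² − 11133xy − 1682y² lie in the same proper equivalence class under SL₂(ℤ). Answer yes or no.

D₁ = 473, D₂ = 473
river cycle of f (length 4): (11, 11, -8), (-8, 21, 1), (1, 21, -8), (-8, 11, 11)
river cycle of g (length 4): (-8, 11, 11), (11, 11, -8), (-8, 21, 1), (1, 21, -8)
cycles coincide ⇒ equivalent

yes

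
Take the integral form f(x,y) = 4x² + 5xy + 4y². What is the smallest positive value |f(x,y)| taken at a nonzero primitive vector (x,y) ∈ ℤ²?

translate: b→-3 (≡5 mod 8), so (4,5,4)→(4,-3,3)
flip: (4,-3,3)→(3,3,4)
reduced (well bottom): (3,3,4) with a≤c, −a<b≤a
well minimum = a = 3

3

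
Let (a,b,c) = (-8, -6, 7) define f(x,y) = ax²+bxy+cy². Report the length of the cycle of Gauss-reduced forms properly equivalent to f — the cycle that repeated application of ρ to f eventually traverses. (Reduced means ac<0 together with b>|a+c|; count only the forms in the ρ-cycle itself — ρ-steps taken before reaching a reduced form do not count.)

D = 260, ⌊√D⌋ = 16
descent: ρ → (7,6,-8)  [lands on river]
river: ρ → (-8,10,5)
river: ρ → (5,10,-8)
river: ρ → (-8,6,7)
river: ρ → (7,8,-7)
river: ρ → (-7,6,8)
river: ρ → (8,10,-5)
river: ρ → (-5,10,8)
river: ρ → (8,6,-7)
river: ρ → (-7,8,7)
ρ-cycle length = 10 (tail of 1 descent step not counted)

10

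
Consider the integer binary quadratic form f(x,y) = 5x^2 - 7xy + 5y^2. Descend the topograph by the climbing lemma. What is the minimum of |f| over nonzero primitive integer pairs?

translate: b→3 (≡-7 mod 10), so (5,-7,5)→(5,3,3)
flip: (5,3,3)→(3,-3,5)
translate: b→3 (≡-3 mod 6), so (3,-3,5)→(3,3,5)
reduced (well bottom): (3,3,5) with a≤c, −a<b≤a
well minimum = a = 3

3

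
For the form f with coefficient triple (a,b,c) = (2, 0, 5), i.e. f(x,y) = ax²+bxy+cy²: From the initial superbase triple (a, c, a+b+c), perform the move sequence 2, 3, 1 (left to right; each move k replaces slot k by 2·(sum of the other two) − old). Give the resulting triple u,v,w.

start (2,5,7) = (f(1,0),f(0,1),f(1,1))
replace slot 2: 2·(2+7) − 5 = 13 → (2,13,7)
replace slot 3: 2·(2+13) − 7 = 23 → (2,13,23)
replace slot 1: 2·(13+23) − 2 = 70 → (70,13,23)

70,13,23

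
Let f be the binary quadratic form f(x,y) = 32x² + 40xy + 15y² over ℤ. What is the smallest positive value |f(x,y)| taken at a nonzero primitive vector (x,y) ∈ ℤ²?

translate: b→-24 (≡40 mod 64), so (32,40,15)→(32,-24,7)
flip: (32,-24,7)→(7,24,32)
translate: b→-4 (≡24 mod 14), so (7,24,32)→(7,-4,12)
reduced (well bottom): (7,-4,12) with a≤c, −a<b≤a
well minimum = a = 7

7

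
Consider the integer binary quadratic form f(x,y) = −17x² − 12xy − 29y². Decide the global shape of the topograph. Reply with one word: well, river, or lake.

D = b²−4ac = (-12)² − 4·(-17)·(-29) = -1828
D < 0 ⇒ definite ⇒ every region one sign ⇒ single well

well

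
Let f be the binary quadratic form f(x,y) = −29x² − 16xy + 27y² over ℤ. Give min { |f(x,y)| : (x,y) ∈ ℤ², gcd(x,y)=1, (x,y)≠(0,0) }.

descent: ρ → (27,16,-29)  [lands on river]
river: ρ → (-29,42,14)
river: ρ → (14,42,-29)
river: ρ → (-29,16,27)
river: ρ → (27,38,-18)
river: ρ → (-18,34,31)
river: ρ → (31,28,-21)
river: ρ → (-21,56,3)
river: ρ → (3,58,-2)
river: ρ → (-2,58,3)
river: ρ → (3,56,-21)
river: ρ → (-21,28,31)
river: ρ → (31,34,-18)
river: ρ → (-18,38,27)
closes: descent 1, river 14
min |a| on river = 2

2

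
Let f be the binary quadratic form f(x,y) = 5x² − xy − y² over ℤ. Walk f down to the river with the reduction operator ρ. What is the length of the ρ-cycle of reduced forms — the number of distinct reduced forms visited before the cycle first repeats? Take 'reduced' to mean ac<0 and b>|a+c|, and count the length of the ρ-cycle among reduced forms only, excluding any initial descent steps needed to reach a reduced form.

D = 21, ⌊√D⌋ = 4
descent: ρ → (-1,3,3)  [lands on river]
river: ρ → (3,3,-1)
ρ-cycle length = 2 (tail of 1 descent step not counted)

2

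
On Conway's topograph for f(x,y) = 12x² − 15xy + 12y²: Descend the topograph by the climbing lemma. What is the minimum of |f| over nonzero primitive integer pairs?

translate: b→9 (≡-15 mod 24), so (12,-15,12)→(12,9,9)
flip: (12,9,9)→(9,-9,12)
translate: b→9 (≡-9 mod 18), so (9,-9,12)→(9,9,12)
reduced (well bottom): (9,9,12) with a≤c, −a<b≤a
well minimum = a = 9

9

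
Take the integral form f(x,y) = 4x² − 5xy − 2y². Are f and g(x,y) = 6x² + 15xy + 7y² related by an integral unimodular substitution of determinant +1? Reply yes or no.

D₁ = 57, D₂ = 57
river cycle of f (length 6): (-2, 5, 4), (4, 3, -3), (-3, 3, 4), (4, 5, -2), (-2, 7, 1), (1, 7, -2)
river cycle of g (length 6): (-2, 5, 4), (4, 3, -3), (-3, 3, 4), (4, 5, -2), (-2, 7, 1), (1, 7, -2)
cycles coincide ⇒ equivalent

yes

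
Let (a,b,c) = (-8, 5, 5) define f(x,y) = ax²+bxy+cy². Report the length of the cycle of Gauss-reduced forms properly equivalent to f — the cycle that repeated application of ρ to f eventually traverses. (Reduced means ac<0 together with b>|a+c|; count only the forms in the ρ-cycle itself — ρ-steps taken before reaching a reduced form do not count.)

D = 185, ⌊√D⌋ = 13
river: ρ → (5,5,-8)
river: ρ → (-8,11,2)
river: ρ → (2,13,-2)
river: ρ → (-2,11,8)
river: ρ → (8,5,-5)
river: ρ → (-5,5,8)
river: ρ → (8,11,-2)
river: ρ → (-2,13,2)
river: ρ → (2,11,-8)
river: ρ → (-8,5,5)
ρ-cycle length = 10 (tail of 0 descent steps not counted)

10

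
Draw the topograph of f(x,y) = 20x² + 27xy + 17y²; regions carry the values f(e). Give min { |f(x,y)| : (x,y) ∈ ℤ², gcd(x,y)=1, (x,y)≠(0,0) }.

translate: b→-13 (≡27 mod 40), so (20,27,17)→(20,-13,10)
flip: (20,-13,10)→(10,13,20)
translate: b→-7 (≡13 mod 20), so (10,13,20)→(10,-7,17)
reduced (well bottom): (10,-7,17) with a≤c, −a<b≤a
well minimum = a = 10

10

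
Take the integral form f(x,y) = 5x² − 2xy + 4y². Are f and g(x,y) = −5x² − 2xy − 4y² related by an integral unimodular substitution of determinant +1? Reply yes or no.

D₁ = -76, D₂ = -76
f: flip: (5,-2,4)→(4,2,5)
f: reduced (well bottom): (4,2,5) with a≤c, −a<b≤a
g is negative-definite; reduce −g:
−g: flip: (5,2,4)→(4,-2,5)
−g: reduced (well bottom): (4,-2,5) with a≤c, −a<b≤a
flip sign back: reduced form of g is (-4,2,-5)
reduced forms (4, 2, 5) vs (-4, 2, -5) ⇒ inequivalent

no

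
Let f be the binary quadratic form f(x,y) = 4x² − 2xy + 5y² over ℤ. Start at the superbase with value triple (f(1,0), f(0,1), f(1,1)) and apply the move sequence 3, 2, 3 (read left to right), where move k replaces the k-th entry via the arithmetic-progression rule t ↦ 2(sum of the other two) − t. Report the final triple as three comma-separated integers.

start (4,5,7) = (f(1,0),f(0,1),f(1,1))
replace slot 3: 2·(4+5) − 7 = 11 → (4,5,11)
replace slot 2: 2·(4+11) − 5 = 25 → (4,25,11)
replace slot 3: 2·(4+25) − 11 = 47 → (4,25,47)

4,25,47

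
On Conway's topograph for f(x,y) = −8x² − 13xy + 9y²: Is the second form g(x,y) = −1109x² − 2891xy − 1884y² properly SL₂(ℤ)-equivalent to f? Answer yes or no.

D₁ = 457, D₂ = 457
river cycle of f (length 46): (9, 13, -8), (-8, 19, 3), (3, 17, -14), (-14, 11, 6), (6, 13, -12), (-12, 11, 7), (7, 17, -6), (-6, 19, 4), (4, 21, -1), (-1, 21, 4), … (36 more)
river cycle of g (length 46): (-8, 19, 3), (3, 17, -14), (-14, 11, 6), (6, 13, -12), (-12, 11, 7), (7, 17, -6), (-6, 19, 4), (4, 21, -1), (-1, 21, 4), (4, 19, -6), … (36 more)
cycles coincide ⇒ equivalent

yes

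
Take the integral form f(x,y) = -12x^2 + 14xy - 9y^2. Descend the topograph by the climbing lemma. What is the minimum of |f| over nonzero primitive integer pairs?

translate: b→10 (≡-14 mod 24), so (12,-14,9)→(12,10,7)
flip: (12,10,7)→(7,-10,12)
translate: b→4 (≡-10 mod 14), so (7,-10,12)→(7,4,9)
reduced (well bottom): (7,4,9) with a≤c, −a<b≤a
well minimum |f| = |-7| = 7 (negative-definite)

7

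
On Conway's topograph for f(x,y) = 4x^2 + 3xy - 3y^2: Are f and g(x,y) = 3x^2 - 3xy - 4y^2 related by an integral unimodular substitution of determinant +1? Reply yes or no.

D₁ = 57, D₂ = 57
river cycle of f (length 6): (-3, 3, 4), (4, 5, -2), (-2, 7, 1), (1, 7, -2), (-2, 5, 4), (4, 3, -3)
river cycle of g (length 6): (-4, 3, 3), (3, 3, -4), (-4, 5, 2), (2, 7, -1), (-1, 7, 2), (2, 5, -4)
cycles differ ⇒ inequivalent

no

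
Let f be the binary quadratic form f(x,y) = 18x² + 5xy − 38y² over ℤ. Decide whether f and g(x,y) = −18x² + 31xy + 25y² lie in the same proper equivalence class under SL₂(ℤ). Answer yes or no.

D₁ = 2761, D₂ = 2761
river cycle of f (length 74): (18, 41, -15), (-15, 49, 6), (6, 47, -23), (-23, 45, 8), (8, 51, -5), (-5, 49, 18), (18, 23, -31), (-31, 39, 10), (10, 41, -27), (-27, 13, 24), … (64 more)
river cycle of g (length 74): (25, 19, -24), (-24, 29, 20), (20, 51, -2), (-2, 49, 45), (45, 41, -6), (-6, 43, 38), (38, 33, -11), (-11, 33, 38), (38, 43, -6), (-6, 41, 45), … (64 more)
cycles differ ⇒ inequivalent

no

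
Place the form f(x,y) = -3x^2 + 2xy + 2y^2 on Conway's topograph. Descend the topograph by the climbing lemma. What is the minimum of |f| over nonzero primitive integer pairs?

river: ρ → (2,2,-3)
river: ρ → (-3,4,1)
river: ρ → (1,4,-3)
river: ρ → (-3,2,2)
closes: descent 0, river 4
min |a| on river = 1

1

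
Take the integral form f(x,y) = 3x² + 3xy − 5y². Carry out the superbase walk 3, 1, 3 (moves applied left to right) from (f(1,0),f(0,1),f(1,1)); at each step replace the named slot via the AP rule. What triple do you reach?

start (3,-5,1) = (f(1,0),f(0,1),f(1,1))
replace slot 3: 2·(3+(-5)) − 1 = -5 → (3,-5,-5)
replace slot 1: 2·((-5)+(-5)) − 3 = -23 → (-23,-5,-5)
replace slot 3: 2·((-23)+(-5)) − (-5) = -51 → (-23,-5,-51)

-23,-5,-51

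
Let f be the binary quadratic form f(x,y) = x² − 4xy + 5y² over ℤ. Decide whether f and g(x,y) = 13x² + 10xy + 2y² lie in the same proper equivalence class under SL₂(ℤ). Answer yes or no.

D₁ = -4, D₂ = -4
f: translate: b→0 (≡-4 mod 2), so (1,-4,5)→(1,0,1)
f: reduced (well bottom): (1,0,1) with a≤c, −a<b≤a
g: flip: (13,10,2)→(2,-10,13)
g: translate: b→2 (≡-10 mod 4), so (2,-10,13)→(2,2,1)
g: flip: (2,2,1)→(1,-2,2)
g: translate: b→0 (≡-2 mod 2), so (1,-2,2)→(1,0,1)
g: reduced (well bottom): (1,0,1) with a≤c, −a<b≤a
reduced forms (1, 0, 1) vs (1, 0, 1) ⇒ equivalent

yes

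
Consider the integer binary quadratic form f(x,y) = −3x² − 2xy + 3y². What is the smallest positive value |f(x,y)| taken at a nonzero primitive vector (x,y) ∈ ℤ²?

descent: ρ → (3,2,-3)  [lands on river]
river: ρ → (-3,4,2)
river: ρ → (2,4,-3)
river: ρ → (-3,2,3)
river: ρ → (3,4,-2)
river: ρ → (-2,4,3)
closes: descent 1, river 6
min |a| on river = 2

2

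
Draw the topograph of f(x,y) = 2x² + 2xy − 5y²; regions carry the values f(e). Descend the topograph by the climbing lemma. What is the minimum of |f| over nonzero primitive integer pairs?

descent: ρ → (-5,-2,2)
descent: ρ → (2,6,-1)  [lands on river]
river: ρ → (-1,6,2)
closes: descent 2, river 2
min |a| on river = 1

1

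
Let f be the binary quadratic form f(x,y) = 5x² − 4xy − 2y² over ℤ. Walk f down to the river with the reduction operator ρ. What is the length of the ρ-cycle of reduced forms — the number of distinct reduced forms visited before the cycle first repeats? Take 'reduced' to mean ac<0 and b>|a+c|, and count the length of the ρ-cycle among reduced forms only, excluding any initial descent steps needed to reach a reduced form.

D = 56, ⌊√D⌋ = 7
descent: ρ → (-2,4,5)  [lands on river]
river: ρ → (5,6,-1)
river: ρ → (-1,6,5)
river: ρ → (5,4,-2)
ρ-cycle length = 4 (tail of 1 descent step not counted)

4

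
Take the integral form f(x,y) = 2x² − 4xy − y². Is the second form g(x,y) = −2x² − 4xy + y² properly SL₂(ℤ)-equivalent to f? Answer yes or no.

D₁ = 24, D₂ = 24
river cycle of f (length 2): (-1, 4, 2), (2, 4, -1)
river cycle of g (length 2): (1, 4, -2), (-2, 4, 1)
cycles differ ⇒ inequivalent

no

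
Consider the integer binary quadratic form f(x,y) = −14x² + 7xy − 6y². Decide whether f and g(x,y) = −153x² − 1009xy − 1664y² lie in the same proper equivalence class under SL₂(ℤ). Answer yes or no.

D₁ = -287, D₂ = -287
f is negative-definite; reduce −f:
−f: flip: (14,-7,6)→(6,7,14)
−f: translate: b→-5 (≡7 mod 12), so (6,7,14)→(6,-5,13)
−f: reduced (well bottom): (6,-5,13) with a≤c, −a<b≤a
flip sign back: reduced form of f is (-6,5,-13)
g is negative-definite; reduce −g:
−g: translate: b→91 (≡1009 mod 306), so (153,1009,1664)→(153,91,14)
−g: flip: (153,91,14)→(14,-91,153)
−g: translate: b→-7 (≡-91 mod 28), so (14,-91,153)→(14,-7,6)
−g: flip: (14,-7,6)→(6,7,14)
−g: translate: b→-5 (≡7 mod 12), so (6,7,14)→(6,-5,13)
−g: reduced (well bottom): (6,-5,13) with a≤c, −a<b≤a
flip sign back: reduced form of g is (-6,5,-13)
reduced forms (-6, 5, -13) vs (-6, 5, -13) ⇒ equivalent

yes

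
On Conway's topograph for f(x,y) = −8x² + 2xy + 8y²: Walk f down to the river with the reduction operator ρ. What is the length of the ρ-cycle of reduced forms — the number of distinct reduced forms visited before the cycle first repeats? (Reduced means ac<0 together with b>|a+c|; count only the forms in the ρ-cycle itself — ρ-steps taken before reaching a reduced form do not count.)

D = 260, ⌊√D⌋ = 16
river: ρ → (8,14,-2)
river: ρ → (-2,14,8)
river: ρ → (8,2,-8)
river: ρ → (-8,14,2)
river: ρ → (2,14,-8)
river: ρ → (-8,2,8)
ρ-cycle length = 6 (tail of 0 descent steps not counted)

6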